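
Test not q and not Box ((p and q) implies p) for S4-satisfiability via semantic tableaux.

Unsatisfiable (every branch closes)

1. not q and not Box ((p and q) implies p), 0
2. not q, 0   [and-rule on 1]
3. not Box ((p and q) implies p), 0   [and-rule on 1]
4. not ((p and q) implies p), 1   [neg-Box-rule on 3: fresh world 1, 0R1]
5. p and q, 1   [neg-implies-rule on 4]
6. not p, 1   [neg-implies-rule on 4]
7. p, 1   [and-rule on 5]
8. q, 1   [and-rule on 5]
Accessibility: 0R0, 0R1, 1R1
Branch closes: p and not p both at 1.
All branches of the tableau close; one closing branch shown above.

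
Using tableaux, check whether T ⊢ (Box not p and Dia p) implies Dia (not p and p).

Valid

Tableau for the negation not ((Box not p and Dia p) implies Dia (not p and p)):
1. not ((Box not p and Dia p) implies Dia (not p and p)), u
2. Box not p and Dia p, u
3. not Dia (not p and p), u
4. Box not p, u
5. Dia p, u
6. not (not p and p), u
7. not p, u
8. p, v
9. not (not p and p), v
10. not p, v
Accessibility: uRu, uRv, vRv
Branch closes: p and not p both at v.
All branches of the negation close; one closing branch shown above.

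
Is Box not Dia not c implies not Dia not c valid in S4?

Tableau for the negation not (Box not Dia not c implies not Dia not c):
1. not (Box not Dia not c implies not Dia not c), u
2. Box not Dia not c, u   [neg-implies-rule on 1]
3. Dia not c, u   [neg-implies-rule on 1]
4. not Dia not c, u   [Box-rule on 2 via uRu]
5. c, u   [neg-Dia-rule on 4 via uRu]
6. not c, v   [Dia-rule on 3: fresh world v, uRv]
7. not Dia not c, v   [Box-rule on 2 via uRv]
8. c, v   [neg-Dia-rule on 4 via uRv]
Accessibility: uRu, uRv, vRv
Branch closes: c and not c both at v.
Every branch of the negation's tableau closes; the branch above is one of them.

Valid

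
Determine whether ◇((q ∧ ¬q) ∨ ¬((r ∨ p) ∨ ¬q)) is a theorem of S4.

Invalid (countermodel exists)

Tableau for the negation ¬◇((q ∧ ¬q) ∨ ¬((r ∨ p) ∨ ¬q)):
1. ¬◇((q ∧ ¬q) ∨ ¬((r ∨ p) ∨ ¬q)), 0
2. ¬((q ∧ ¬q) ∨ ¬((r ∨ p) ∨ ¬q)), 0
3. ¬(q ∧ ¬q), 0
4. (r ∨ p) ∨ ¬q, 0
5. q, 0
6. r ∨ p, 0
7. p, 0
Accessibility: 0R0
The negation has an open branch (countermodel exists).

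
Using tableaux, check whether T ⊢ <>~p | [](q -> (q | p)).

Valid

Tableau for the negation ~(<>~p | [](q -> (q | p))):
1. ~(<>~p | [](q -> (q | p))), u
2. ~<>~p, u   [~|-rule on 1]
3. ~[](q -> (q | p)), u   [~|-rule on 1]
4. p, u   [~<>-rule on 2 via uRu]
5. ~(q -> (q | p)), v   [~[]-rule on 3: fresh world v, uRv]
6. q, v   [~->-rule on 5]
7. ~(q | p), v   [~->-rule on 5]
8. ~q, v   [~|-rule on 7]
9. ~p, v   [~|-rule on 7]
Accessibility: uRu, uRv, vRv
Branch closes: q and ~q both at v.
All branches of the negation close; one closing branch shown above.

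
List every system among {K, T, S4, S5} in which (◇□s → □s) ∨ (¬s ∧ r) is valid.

S5-tableau for the negation ¬((◇□s → □s) ∨ (¬s ∧ r)):
1. ¬((◇□s → □s) ∨ (¬s ∧ r)), w0
2. ¬(◇□s → □s), w0
3. ¬(¬s ∧ r), w0
4. ◇□s, w0
5. ¬□s, w0
6. ¬r, w0
7. □s, w1
8. s, w0
9. s, w1
10. ¬s, w2
11. s, w2
Accessibility: w0Rw0, w0Rw1, w0Rw2, w1Rw0, w1Rw1, w1Rw2, w2Rw0, w2Rw1, w2Rw2
Branch closes: s and ¬s both at w2.
Every branch closes (one shown): valid in S5.
S4-tableau for the negation ¬((◇□s → □s) ∨ (¬s ∧ r)):
1. ¬((◇□s → □s) ∨ (¬s ∧ r)), w0
2. ¬(◇□s → □s), w0
3. ¬(¬s ∧ r), w0
4. ◇□s, w0
5. ¬□s, w0
6. ¬r, w0
7. □s, w1
8. s, w1
9. ¬s, w2
Accessibility: w0Rw0, w0Rw1, w0Rw2, w1Rw1, w2Rw2
Complete open branch: countermodel on an S4-frame, so not valid in S4, nor in K, T (the same frame is also a K-frame and a T-frame).

S5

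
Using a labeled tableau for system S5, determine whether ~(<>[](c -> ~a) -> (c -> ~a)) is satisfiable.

Unsatisfiable (every branch closes)

1. ~(<>[](c -> ~a) -> (c -> ~a)), u
2. <>[](c -> ~a), u   [~->-rule on 1]
3. ~(c -> ~a), u   [~->-rule on 1]
4. c, u   [~->-rule on 3]
5. a, u   [~->-rule on 3]
6. [](c -> ~a), v   [<>-rule on 2: fresh world v, uRv]
7. c -> ~a, u   [[]-rule on 6 via vRu]
8. c -> ~a, v   [[]-rule on 6 via vRv]
9. ~a, u   [->-rule on 7 (branches; this branch)]
Accessibility: uRu, uRv, vRu, vRv
Branch closes: a and ~a both at u.
(One branch shown.) All branches close.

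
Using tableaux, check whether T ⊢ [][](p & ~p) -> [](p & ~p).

Tableau for the negation ~([][](p & ~p) -> [](p & ~p)):
1. ~([][](p & ~p) -> [](p & ~p)), 0
2. [][](p & ~p), 0   [~->-rule on 1]
3. ~[](p & ~p), 0   [~->-rule on 1]
4. [](p & ~p), 0   [[]-rule on 2 via 0R0]
5. p & ~p, 0   [[]-rule on 4 via 0R0]
6. p, 0   [&-rule on 5]
7. ~p, 0   [&-rule on 5]
Accessibility: 0R0
Branch closes: p and ~p both at 0.
Every branch of the negation's tableau closes; the branch above is one of them.

Yes, valid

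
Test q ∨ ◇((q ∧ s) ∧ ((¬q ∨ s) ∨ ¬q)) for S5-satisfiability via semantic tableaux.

Satisfiable (open branch found)

1. q ∨ ◇((q ∧ s) ∧ ((¬q ∨ s) ∨ ¬q)), w0
2. ◇((q ∧ s) ∧ ((¬q ∨ s) ∨ ¬q)), w0
3. (q ∧ s) ∧ ((¬q ∨ s) ∨ ¬q), w1
4. q ∧ s, w1
5. (¬q ∨ s) ∨ ¬q, w1
6. q, w1
7. s, w1
8. ¬q ∨ s, w1
Accessibility: w0Rw0, w0Rw1, w1Rw0, w1Rw1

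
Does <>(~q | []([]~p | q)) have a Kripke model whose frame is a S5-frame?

Satisfiable (open branch found)

1. <>(~q | []([]~p | q)), u
2. ~q | []([]~p | q), v
3. []([]~p | q), v
4. []~p | q, u
5. []~p | q, v
6. q, u
7. q, v
Accessibility: uRu, uRv, vRu, vRv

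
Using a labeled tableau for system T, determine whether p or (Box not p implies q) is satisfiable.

Satisfiable (open branch found)

1. p or (Box not p implies q), u
2. Box not p implies q, u   [or-rule on 1 (branches; this branch)]
3. q, u   [implies-rule on 2 (branches; this branch)]
Accessibility: uRu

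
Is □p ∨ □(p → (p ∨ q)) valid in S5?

Tableau for the negation ¬(□p ∨ □(p → (p ∨ q))):
1. ¬(□p ∨ □(p → (p ∨ q))), u
2. ¬□p, u   [¬∨-rule on 1]
3. ¬□(p → (p ∨ q)), u   [¬∨-rule on 1]
4. ¬p, v   [¬□-rule on 2: fresh world v, uRv]
5. ¬(p → (p ∨ q)), w   [¬□-rule on 3: fresh world w, uRw]
6. p, w   [¬→-rule on 5]
7. ¬(p ∨ q), w   [¬→-rule on 5]
8. ¬p, w   [¬∨-rule on 7]
9. ¬q, w   [¬∨-rule on 7]
Accessibility: uRu, uRv, uRw, vRu, vRv, vRw, wRu, wRv, wRw
Branch closes: p and ¬p both at w.
All branches of the negation close; one closing branch shown above.

Valid in S5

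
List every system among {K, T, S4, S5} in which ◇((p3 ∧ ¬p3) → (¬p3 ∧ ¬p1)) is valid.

T-tableau for the negation ¬◇((p3 ∧ ¬p3) → (¬p3 ∧ ¬p1)):
1. ¬◇((p3 ∧ ¬p3) → (¬p3 ∧ ¬p1)), u
2. ¬((p3 ∧ ¬p3) → (¬p3 ∧ ¬p1)), u
3. p3 ∧ ¬p3, u
4. ¬(¬p3 ∧ ¬p1), u
5. p3, u
6. ¬p3, u
Accessibility: uRu
Branch closes: p3 and ¬p3 both at u.
Every branch closes (one shown): valid in T, hence also in S4, S5 (every theorem of T is a theorem of S4 and S5).
K-tableau for the negation ¬◇((p3 ∧ ¬p3) → (¬p3 ∧ ¬p1)):
1. ¬◇((p3 ∧ ¬p3) → (¬p3 ∧ ¬p1)), u
Complete open branch: countermodel on a K-frame, so not valid in K.

T, S4, S5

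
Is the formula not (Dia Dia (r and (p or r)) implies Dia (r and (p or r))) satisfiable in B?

Yes, satisfiable

1. not (Dia Dia (r and (p or r)) implies Dia (r and (p or r))), w0
2. Dia Dia (r and (p or r)), w0
3. not Dia (r and (p or r)), w0
4. not (r and (p or r)), w0
5. not (p or r), w0
6. not p, w0
7. not r, w0
8. Dia (r and (p or r)), w1
9. not (r and (p or r)), w1
10. not (p or r), w1
11. not p, w1
12. not r, w1
13. r and (p or r), w2
14. r, w2
15. p or r, w2
Accessibility: w0Rw0, w0Rw1, w1Rw0, w1Rw1, w1Rw2, w2Rw1, w2Rw2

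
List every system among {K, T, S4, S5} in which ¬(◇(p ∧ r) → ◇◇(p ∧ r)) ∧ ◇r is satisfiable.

T-tableau for the formula:
1. ¬(◇(p ∧ r) → ◇◇(p ∧ r)) ∧ ◇r, u
2. ¬(◇(p ∧ r) → ◇◇(p ∧ r)), u   [∧-rule on 1]
3. ◇r, u   [∧-rule on 1]
4. ◇(p ∧ r), u   [¬→-rule on 2]
5. ¬◇◇(p ∧ r), u   [¬→-rule on 2]
6. ¬◇(p ∧ r), u   [¬◇-rule on 5 via uRu]
7. ¬(p ∧ r), u   [¬◇-rule on 6 via uRu]
8. ¬r, u   [¬∧-rule on 7 (branches; this branch)]
9. r, v   [◇-rule on 3: fresh world v, uRv]
10. ¬◇(p ∧ r), v   [¬◇-rule on 5 via uRv]
11. ¬(p ∧ r), v   [¬◇-rule on 6 via uRv]
12. ¬p, v   [¬∧-rule on 11 (branches; this branch)]
13. p ∧ r, w   [◇-rule on 4: fresh world w, uRw]
14. p, w   [∧-rule on 13]
15. r, w   [∧-rule on 13]
16. ¬◇(p ∧ r), w   [¬◇-rule on 5 via uRw]
17. ¬(p ∧ r), w   [¬◇-rule on 6 via uRw]
18. ¬r, w   [¬∧-rule on 17 (branches; this branch)]
Accessibility: uRu, uRv, uRw, vRv, wRw
Branch closes: r and ¬r both at w.
Every branch closes (one shown): unsatisfiable in T, hence also in S4, S5 (every S4/S5-frame is a T-frame).
K-tableau for the formula:
1. ¬(◇(p ∧ r) → ◇◇(p ∧ r)) ∧ ◇r, u
2. ¬(◇(p ∧ r) → ◇◇(p ∧ r)), u   [∧-rule on 1]
3. ◇r, u   [∧-rule on 1]
4. ◇(p ∧ r), u   [¬→-rule on 2]
5. ¬◇◇(p ∧ r), u   [¬→-rule on 2]
6. r, v   [◇-rule on 3: fresh world v, uRv]
7. ¬◇(p ∧ r), v   [¬◇-rule on 5 via uRv]
8. p ∧ r, w   [◇-rule on 4: fresh world w, uRw]
9. p, w   [∧-rule on 8]
10. r, w   [∧-rule on 8]
11. ¬◇(p ∧ r), w   [¬◇-rule on 5 via uRw]
Accessibility: uRv, uRw
Complete open branch: satisfiable in K.

K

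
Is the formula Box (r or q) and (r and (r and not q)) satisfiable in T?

1. Box (r or q) and (r and (r and not q)), 0
2. Box (r or q), 0   [and-rule on 1]
3. r and (r and not q), 0   [and-rule on 1]
4. r, 0   [and-rule on 3]
5. r and not q, 0   [and-rule on 3]
6. not q, 0   [and-rule on 5]
7. r or q, 0   [Box-rule on 2 via 0R0]
Accessibility: 0R0

Satisfiable (open branch found)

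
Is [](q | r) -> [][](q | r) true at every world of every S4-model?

Tableau for the negation ~([](q | r) -> [][](q | r)):
1. ~([](q | r) -> [][](q | r)), w0
2. [](q | r), w0
3. ~[][](q | r), w0
4. q | r, w0
5. r, w0
6. ~[](q | r), w1
7. q | r, w1
8. r, w1
9. ~(q | r), w2
10. ~q, w2
11. ~r, w2
12. q | r, w2
13. r, w2
Accessibility: w0Rw0, w0Rw1, w0Rw2, w1Rw1, w1Rw2, w2Rw2
Branch closes: r and ~r both at w2.
All branches of the negation close; one closing branch shown above.

Yes, valid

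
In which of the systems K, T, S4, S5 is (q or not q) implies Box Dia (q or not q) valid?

K-tableau for the negation not ((q or not q) implies Box Dia (q or not q)):
1. not ((q or not q) implies Box Dia (q or not q)), u
2. q or not q, u
3. not Box Dia (q or not q), u
4. not q, u
5. not Dia (q or not q), v
Accessibility: uRv
Complete open branch: countermodel on a K-frame, so not valid in K.
T-tableau for the negation not ((q or not q) implies Box Dia (q or not q)):
1. not ((q or not q) implies Box Dia (q or not q)), u
2. q or not q, u
3. not Box Dia (q or not q), u
4. not q, u
5. not Dia (q or not q), v
6. not (q or not q), v
7. not q, v
8. q, v
Accessibility: uRu, uRv, vRv
Branch closes: q and not q both at v.
Every branch closes (one shown): valid in T, hence also in S4, S5 (every theorem of T is a theorem of S4 and S5).

T, S4, S5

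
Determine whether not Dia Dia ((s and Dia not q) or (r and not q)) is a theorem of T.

Not valid

Tableau for the negation Dia Dia ((s and Dia not q) or (r and not q)):
1. Dia Dia ((s and Dia not q) or (r and not q)), w0
2. Dia ((s and Dia not q) or (r and not q)), w1
3. (s and Dia not q) or (r and not q), w2
4. r and not q, w2
5. r, w2
6. not q, w2
Accessibility: w0Rw0, w0Rw1, w1Rw1, w1Rw2, w2Rw2
The negation has an open branch (countermodel exists).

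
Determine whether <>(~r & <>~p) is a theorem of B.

Invalid (countermodel exists)

Tableau for the negation ~<>(~r & <>~p):
1. ~<>(~r & <>~p), w0
2. ~(~r & <>~p), w0
3. ~<>~p, w0
4. p, w0
Accessibility: w0Rw0
The negation has an open branch (countermodel exists).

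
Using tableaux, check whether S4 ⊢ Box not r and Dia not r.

Tableau for the negation not (Box not r and Dia not r):
1. not (Box not r and Dia not r), w0
2. not Dia not r, w0   [neg-and-rule on 1 (branches; this branch)]
3. r, w0   [neg-Dia-rule on 2 via w0Rw0]
Accessibility: w0Rw0
The negation has an open branch (countermodel exists).

Invalid (countermodel exists)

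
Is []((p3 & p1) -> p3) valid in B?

Tableau for the negation ~[]((p3 & p1) -> p3):
1. ~[]((p3 & p1) -> p3), 0
2. ~((p3 & p1) -> p3), 1
3. p3 & p1, 1
4. ~p3, 1
5. p3, 1
6. p1, 1
Accessibility: 0R0, 0R1, 1R0, 1R1
Branch closes: p3 and ~p3 both at 1.
All branches of the negation close; one closing branch shown above.

Valid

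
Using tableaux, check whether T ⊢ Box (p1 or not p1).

Tableau for the negation not Box (p1 or not p1):
1. not Box (p1 or not p1), 0
2. not (p1 or not p1), 1
3. not p1, 1
4. p1, 1
Accessibility: 0R0, 0R1, 1R1
Branch closes: p1 and not p1 both at 1.
Every branch of the negation's tableau closes; the branch above is one of them.

Valid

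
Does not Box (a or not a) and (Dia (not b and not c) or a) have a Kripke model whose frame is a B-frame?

1. not Box (a or not a) and (Dia (not b and not c) or a), 0
2. not Box (a or not a), 0   [and-rule on 1]
3. Dia (not b and not c) or a, 0   [and-rule on 1]
4. a, 0   [or-rule on 3 (branches; this branch)]
5. not (a or not a), 1   [neg-Box-rule on 2: fresh world 1, 0R1]
6. not a, 1   [neg-or-rule on 5]
7. a, 1   [neg-or-rule on 5]
Accessibility: 0R0, 0R1, 1R0, 1R1
Branch closes: a and not a both at 1.
(One branch shown.) All branches close.

Unsatisfiable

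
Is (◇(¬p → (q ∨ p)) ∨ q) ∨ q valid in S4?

Tableau for the negation ¬((◇(¬p → (q ∨ p)) ∨ q) ∨ q):
1. ¬((◇(¬p → (q ∨ p)) ∨ q) ∨ q), 0
2. ¬(◇(¬p → (q ∨ p)) ∨ q), 0
3. ¬q, 0
4. ¬◇(¬p → (q ∨ p)), 0
5. ¬(¬p → (q ∨ p)), 0
6. ¬p, 0
7. ¬(q ∨ p), 0
Accessibility: 0R0
The negation has an open branch (countermodel exists).

Invalid (countermodel exists)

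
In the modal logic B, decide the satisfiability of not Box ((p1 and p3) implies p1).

1. not Box ((p1 and p3) implies p1), u
2. not ((p1 and p3) implies p1), v   [neg-Box-rule on 1: fresh world v, uRv]
3. p1 and p3, v   [neg-implies-rule on 2]
4. not p1, v   [neg-implies-rule on 2]
5. p1, v   [and-rule on 3]
6. p3, v   [and-rule on 3]
Accessibility: uRu, uRv, vRu, vRv
Branch closes: p1 and not p1 both at v.
(One branch shown.) All branches close.

No, unsatisfiable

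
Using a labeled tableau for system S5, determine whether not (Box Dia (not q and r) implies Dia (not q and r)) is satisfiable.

1. not (Box Dia (not q and r) implies Dia (not q and r)), 0
2. Box Dia (not q and r), 0
3. not Dia (not q and r), 0
4. Dia (not q and r), 0
5. not (not q and r), 0
6. not r, 0
7. not q and r, 1
8. not q, 1
9. r, 1
10. Dia (not q and r), 1
11. not (not q and r), 1
12. not r, 1
Accessibility: 0R0, 0R1, 1R0, 1R1
Branch closes: r and not r both at 1.
All branches of the tableau close; one closing branch shown above.

No, unsatisfiable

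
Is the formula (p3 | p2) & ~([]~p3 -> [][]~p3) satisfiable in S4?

1. (p3 | p2) & ~([]~p3 -> [][]~p3), 0
2. p3 | p2, 0   [&-rule on 1]
3. ~([]~p3 -> [][]~p3), 0   [&-rule on 1]
4. []~p3, 0   [~->-rule on 3]
5. ~[][]~p3, 0   [~->-rule on 3]
6. ~p3, 0   [[]-rule on 4 via 0R0]
7. p2, 0   [|-rule on 2 (branches; this branch)]
8. ~[]~p3, 1   [~[]-rule on 5: fresh world 1, 0R1]
9. ~p3, 1   [[]-rule on 4 via 0R1]
10. p3, 2   [~[]-rule on 8: fresh world 2, 1R2]
11. ~p3, 2   [[]-rule on 4 via 0R2]
Accessibility: 0R0, 0R1, 0R2, 1R1, 1R2, 2R2
Branch closes: p3 and ~p3 both at 2.
(One branch shown.) All branches close.

No, unsatisfiable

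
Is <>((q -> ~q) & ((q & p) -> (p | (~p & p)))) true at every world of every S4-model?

Not valid

Tableau for the negation ~<>((q -> ~q) & ((q & p) -> (p | (~p & p)))):
1. ~<>((q -> ~q) & ((q & p) -> (p | (~p & p)))), w0
2. ~((q -> ~q) & ((q & p) -> (p | (~p & p)))), w0   [~<>-rule on 1 via w0Rw0]
3. ~(q -> ~q), w0   [~&-rule on 2 (branches; this branch)]
4. q, w0   [~->-rule on 3]
Accessibility: w0Rw0
The negation has an open branch (countermodel exists).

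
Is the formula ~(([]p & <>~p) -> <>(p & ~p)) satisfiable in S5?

No, unsatisfiable

1. ~(([]p & <>~p) -> <>(p & ~p)), 0
2. []p & <>~p, 0
3. ~<>(p & ~p), 0
4. []p, 0
5. <>~p, 0
6. ~(p & ~p), 0
7. p, 0
8. ~p, 1
9. ~(p & ~p), 1
10. p, 1
Accessibility: 0R0, 0R1, 1R0, 1R1
Branch closes: p and ~p both at 1.
(One branch shown.) All branches close.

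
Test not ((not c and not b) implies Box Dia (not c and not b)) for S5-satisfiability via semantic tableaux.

1. not ((not c and not b) implies Box Dia (not c and not b)), u
2. not c and not b, u
3. not Box Dia (not c and not b), u
4. not c, u
5. not b, u
6. not Dia (not c and not b), v
7. not (not c and not b), u
8. not (not c and not b), v
9. b, u
Accessibility: uRu, uRv, vRu, vRv
Branch closes: b and not b both at u.
(One branch shown.) All branches close.

Unsatisfiable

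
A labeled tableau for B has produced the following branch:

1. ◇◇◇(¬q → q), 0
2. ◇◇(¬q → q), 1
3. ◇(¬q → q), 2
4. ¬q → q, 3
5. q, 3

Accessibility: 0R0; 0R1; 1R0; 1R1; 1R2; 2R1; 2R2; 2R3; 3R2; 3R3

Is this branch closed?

No world carries both an atom and its negation.

Open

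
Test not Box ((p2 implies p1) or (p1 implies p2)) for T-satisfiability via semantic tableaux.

Unsatisfiable

1. not Box ((p2 implies p1) or (p1 implies p2)), w0
2. not ((p2 implies p1) or (p1 implies p2)), w1
3. not (p2 implies p1), w1
4. not (p1 implies p2), w1
5. p2, w1
6. not p1, w1
7. p1, w1
8. not p2, w1
Accessibility: w0Rw0, w0Rw1, w1Rw1
Branch closes: p1 and not p1 both at w1.
All branches of the tableau close; one closing branch shown above.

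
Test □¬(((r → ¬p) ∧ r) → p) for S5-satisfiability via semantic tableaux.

1. □¬(((r → ¬p) ∧ r) → p), w0
2. ¬(((r → ¬p) ∧ r) → p), w0
3. (r → ¬p) ∧ r, w0
4. ¬p, w0
5. r → ¬p, w0
6. r, w0
Accessibility: w0Rw0

Satisfiable (open branch found)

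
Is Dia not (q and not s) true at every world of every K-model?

Tableau for the negation not Dia not (q and not s):
1. not Dia not (q and not s), 0
The negation has an open branch (countermodel exists).

Not valid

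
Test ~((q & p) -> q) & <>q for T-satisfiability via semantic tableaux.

Unsatisfiable (every branch closes)

1. ~((q & p) -> q) & <>q, u
2. ~((q & p) -> q), u   [&-rule on 1]
3. <>q, u   [&-rule on 1]
4. q & p, u   [~->-rule on 2]
5. ~q, u   [~->-rule on 2]
6. q, u   [&-rule on 4]
7. p, u   [&-rule on 4]
Accessibility: uRu
Branch closes: q and ~q both at u.
All branches of the tableau close; one closing branch shown above.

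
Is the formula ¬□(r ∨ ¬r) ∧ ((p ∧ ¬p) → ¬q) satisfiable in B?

Unsatisfiable (every branch closes)

1. ¬□(r ∨ ¬r) ∧ ((p ∧ ¬p) → ¬q), 0
2. ¬□(r ∨ ¬r), 0   [∧-rule on 1]
3. (p ∧ ¬p) → ¬q, 0   [∧-rule on 1]
4. ¬(p ∧ ¬p), 0   [→-rule on 3 (branches; this branch)]
5. p, 0   [¬∧-rule on 4 (branches; this branch)]
6. ¬(r ∨ ¬r), 1   [¬□-rule on 2: fresh world 1, 0R1]
7. ¬r, 1   [¬∨-rule on 6]
8. r, 1   [¬∨-rule on 6]
Accessibility: 0R0, 0R1, 1R0, 1R1
Branch closes: r and ¬r both at 1.
(One branch shown.) All branches close.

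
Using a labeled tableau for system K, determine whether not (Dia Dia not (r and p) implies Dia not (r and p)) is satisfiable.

1. not (Dia Dia not (r and p) implies Dia not (r and p)), 0
2. Dia Dia not (r and p), 0
3. not Dia not (r and p), 0
4. Dia not (r and p), 1
5. r and p, 1
6. r, 1
7. p, 1
8. not (r and p), 2
9. not p, 2
Accessibility: 0R1, 1R2

Satisfiable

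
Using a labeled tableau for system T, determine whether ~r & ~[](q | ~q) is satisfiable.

1. ~r & ~[](q | ~q), w0
2. ~r, w0
3. ~[](q | ~q), w0
4. ~(q | ~q), w1
5. ~q, w1
6. q, w1
Accessibility: w0Rw0, w0Rw1, w1Rw1
Branch closes: q and ~q both at w1.
(One branch shown.) All branches close.

No, unsatisfiable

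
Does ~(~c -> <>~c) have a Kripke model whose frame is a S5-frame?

1. ~(~c -> <>~c), u
2. ~c, u
3. ~<>~c, u
4. c, u
Accessibility: uRu
Branch closes: c and ~c both at u.
(One branch shown.) All branches close.

Unsatisfiable (every branch closes)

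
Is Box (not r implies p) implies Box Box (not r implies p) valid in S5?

Tableau for the negation not (Box (not r implies p) implies Box Box (not r implies p)):
1. not (Box (not r implies p) implies Box Box (not r implies p)), 0
2. Box (not r implies p), 0   [neg-implies-rule on 1]
3. not Box Box (not r implies p), 0   [neg-implies-rule on 1]
4. not r implies p, 0   [Box-rule on 2 via 0R0]
5. p, 0   [implies-rule on 4 (branches; this branch)]
6. not Box (not r implies p), 1   [neg-Box-rule on 3: fresh world 1, 0R1]
7. not r implies p, 1   [Box-rule on 2 via 0R1]
8. p, 1   [implies-rule on 7 (branches; this branch)]
9. not (not r implies p), 2   [neg-Box-rule on 6: fresh world 2, 1R2]
10. not r, 2   [neg-implies-rule on 9]
11. not p, 2   [neg-implies-rule on 9]
12. not r implies p, 2   [Box-rule on 2 via 0R2]
13. p, 2   [implies-rule on 12 (branches; this branch)]
Accessibility: 0R0, 0R1, 0R2, 1R0, 1R1, 1R2, 2R0, 2R1, 2R2
Branch closes: p and not p both at 2.
Every branch of the negation's tableau closes; the branch above is one of them.

Valid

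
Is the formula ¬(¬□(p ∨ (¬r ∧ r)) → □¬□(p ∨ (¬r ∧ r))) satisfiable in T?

Satisfiable (open branch found)

1. ¬(¬□(p ∨ (¬r ∧ r)) → □¬□(p ∨ (¬r ∧ r))), 0
2. ¬□(p ∨ (¬r ∧ r)), 0
3. ¬□¬□(p ∨ (¬r ∧ r)), 0
4. ¬(p ∨ (¬r ∧ r)), 1
5. ¬p, 1
6. ¬(¬r ∧ r), 1
7. ¬r, 1
8. □(p ∨ (¬r ∧ r)), 2
9. p ∨ (¬r ∧ r), 2
10. p, 2
Accessibility: 0R0, 0R1, 0R2, 1R1, 2R2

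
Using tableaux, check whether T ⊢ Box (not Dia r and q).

Not valid

Tableau for the negation not Box (not Dia r and q):
1. not Box (not Dia r and q), w0
2. not (not Dia r and q), w1
3. not q, w1
Accessibility: w0Rw0, w0Rw1, w1Rw1
The negation has an open branch (countermodel exists).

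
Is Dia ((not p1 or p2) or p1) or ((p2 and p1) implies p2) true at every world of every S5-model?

Tableau for the negation not (Dia ((not p1 or p2) or p1) or ((p2 and p1) implies p2)):
1. not (Dia ((not p1 or p2) or p1) or ((p2 and p1) implies p2)), 0
2. not Dia ((not p1 or p2) or p1), 0   [neg-or-rule on 1]
3. not ((p2 and p1) implies p2), 0   [neg-or-rule on 1]
4. p2 and p1, 0   [neg-implies-rule on 3]
5. not p2, 0   [neg-implies-rule on 3]
6. p2, 0   [and-rule on 4]
7. p1, 0   [and-rule on 4]
Accessibility: 0R0
Branch closes: p2 and not p2 both at 0.
Every branch of the negation's tableau closes; the branch above is one of them.

Yes, valid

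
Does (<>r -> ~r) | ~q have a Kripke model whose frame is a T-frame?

Yes, satisfiable

1. (<>r -> ~r) | ~q, u
2. ~q, u
Accessibility: uRu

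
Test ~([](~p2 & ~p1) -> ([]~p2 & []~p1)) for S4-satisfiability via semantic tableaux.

Unsatisfiable (every branch closes)

1. ~([](~p2 & ~p1) -> ([]~p2 & []~p1)), u
2. [](~p2 & ~p1), u   [~->-rule on 1]
3. ~([]~p2 & []~p1), u   [~->-rule on 1]
4. ~p2 & ~p1, u   [[]-rule on 2 via uRu]
5. ~p2, u   [&-rule on 4]
6. ~p1, u   [&-rule on 4]
7. ~[]~p1, u   [~&-rule on 3 (branches; this branch)]
8. p1, v   [~[]-rule on 7: fresh world v, uRv]
9. ~p2 & ~p1, v   [[]-rule on 2 via uRv]
10. ~p2, v   [&-rule on 9]
11. ~p1, v   [&-rule on 9]
Accessibility: uRu, uRv, vRv
Branch closes: p1 and ~p1 both at v.
All branches of the tableau close; one closing branch shown above.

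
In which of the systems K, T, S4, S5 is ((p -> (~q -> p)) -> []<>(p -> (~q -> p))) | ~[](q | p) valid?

T-tableau for the negation ~(((p -> (~q -> p)) -> []<>(p -> (~q -> p))) | ~[](q | p)):
1. ~(((p -> (~q -> p)) -> []<>(p -> (~q -> p))) | ~[](q | p)), u
2. ~((p -> (~q -> p)) -> []<>(p -> (~q -> p))), u
3. [](q | p), u
4. p -> (~q -> p), u
5. ~[]<>(p -> (~q -> p)), u
6. q | p, u
7. ~q -> p, u
8. p, u
9. ~<>(p -> (~q -> p)), v
10. q | p, v
11. ~(p -> (~q -> p)), v
12. p, v
13. ~(~q -> p), v
14. ~q, v
15. ~p, v
Accessibility: uRu, uRv, vRv
Branch closes: p and ~p both at v.
Every branch closes (one shown): valid in T, hence also in S4, S5 (every theorem of T is a theorem of S4 and S5).
K-tableau for the negation ~(((p -> (~q -> p)) -> []<>(p -> (~q -> p))) | ~[](q | p)):
1. ~(((p -> (~q -> p)) -> []<>(p -> (~q -> p))) | ~[](q | p)), u
2. ~((p -> (~q -> p)) -> []<>(p -> (~q -> p))), u
3. [](q | p), u
4. p -> (~q -> p), u
5. ~[]<>(p -> (~q -> p)), u
6. ~q -> p, u
7. p, u
8. ~<>(p -> (~q -> p)), v
9. q | p, v
10. p, v
Accessibility: uRv
Complete open branch: countermodel on a K-frame, so not valid in K.

T, S4, S5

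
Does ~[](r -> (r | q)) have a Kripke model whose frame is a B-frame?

Unsatisfiable (every branch closes)

1. ~[](r -> (r | q)), 0
2. ~(r -> (r | q)), 1
3. r, 1
4. ~(r | q), 1
5. ~r, 1
6. ~q, 1
Accessibility: 0R0, 0R1, 1R0, 1R1
Branch closes: r and ~r both at 1.
All branches of the tableau close; one closing branch shown above.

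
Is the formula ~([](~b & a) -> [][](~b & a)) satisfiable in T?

1. ~([](~b & a) -> [][](~b & a)), 0
2. [](~b & a), 0
3. ~[][](~b & a), 0
4. ~b & a, 0
5. ~b, 0
6. a, 0
7. ~[](~b & a), 1
8. ~b & a, 1
9. ~b, 1
10. a, 1
11. ~(~b & a), 2
12. ~a, 2
Accessibility: 0R0, 0R1, 1R1, 1R2, 2R2

Satisfiable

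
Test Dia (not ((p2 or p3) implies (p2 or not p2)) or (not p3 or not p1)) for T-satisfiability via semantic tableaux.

Satisfiable

1. Dia (not ((p2 or p3) implies (p2 or not p2)) or (not p3 or not p1)), 0
2. not ((p2 or p3) implies (p2 or not p2)) or (not p3 or not p1), 1
3. not p3 or not p1, 1
4. not p1, 1
Accessibility: 0R0, 0R1, 1R1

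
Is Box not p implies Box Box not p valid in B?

Not valid

Tableau for the negation not (Box not p implies Box Box not p):
1. not (Box not p implies Box Box not p), w0
2. Box not p, w0   [neg-implies-rule on 1]
3. not Box Box not p, w0   [neg-implies-rule on 1]
4. not p, w0   [Box-rule on 2 via w0Rw0]
5. not Box not p, w1   [neg-Box-rule on 3: fresh world w1, w0Rw1]
6. not p, w1   [Box-rule on 2 via w0Rw1]
7. p, w2   [neg-Box-rule on 5: fresh world w2, w1Rw2]
Accessibility: w0Rw0, w0Rw1, w1Rw0, w1Rw1, w1Rw2, w2Rw1, w2Rw2
The negation has an open branch (countermodel exists).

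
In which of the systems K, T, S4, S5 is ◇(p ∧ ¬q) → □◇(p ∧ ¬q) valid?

S5

S5-tableau for the negation ¬(◇(p ∧ ¬q) → □◇(p ∧ ¬q)):
1. ¬(◇(p ∧ ¬q) → □◇(p ∧ ¬q)), 0
2. ◇(p ∧ ¬q), 0   [¬→-rule on 1]
3. ¬□◇(p ∧ ¬q), 0   [¬→-rule on 1]
4. p ∧ ¬q, 1   [◇-rule on 2: fresh world 1, 0R1]
5. p, 1   [∧-rule on 4]
6. ¬q, 1   [∧-rule on 4]
7. ¬◇(p ∧ ¬q), 2   [¬□-rule on 3: fresh world 2, 0R2]
8. ¬(p ∧ ¬q), 0   [¬◇-rule on 7 via 2R0]
9. ¬(p ∧ ¬q), 1   [¬◇-rule on 7 via 2R1]
10. ¬(p ∧ ¬q), 2   [¬◇-rule on 7 via 2R2]
11. q, 0   [¬∧-rule on 8 (branches; this branch)]
12. q, 1   [¬∧-rule on 9 (branches; this branch)]
Accessibility: 0R0, 0R1, 0R2, 1R0, 1R1, 1R2, 2R0, 2R1, 2R2
Branch closes: q and ¬q both at 1.
Every branch closes (one shown): valid in S5.
S4-tableau for the negation ¬(◇(p ∧ ¬q) → □◇(p ∧ ¬q)):
1. ¬(◇(p ∧ ¬q) → □◇(p ∧ ¬q)), 0
2. ◇(p ∧ ¬q), 0   [¬→-rule on 1]
3. ¬□◇(p ∧ ¬q), 0   [¬→-rule on 1]
4. p ∧ ¬q, 1   [◇-rule on 2: fresh world 1, 0R1]
5. p, 1   [∧-rule on 4]
6. ¬q, 1   [∧-rule on 4]
7. ¬◇(p ∧ ¬q), 2   [¬□-rule on 3: fresh world 2, 0R2]
8. ¬(p ∧ ¬q), 2   [¬◇-rule on 7 via 2R2]
9. q, 2   [¬∧-rule on 8 (branches; this branch)]
Accessibility: 0R0, 0R1, 0R2, 1R1, 2R2
Complete open branch: countermodel on an S4-frame, so not valid in S4, nor in K, T (the same frame is also a K-frame and a T-frame).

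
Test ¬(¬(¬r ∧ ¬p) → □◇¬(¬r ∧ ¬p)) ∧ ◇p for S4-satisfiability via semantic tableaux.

1. ¬(¬(¬r ∧ ¬p) → □◇¬(¬r ∧ ¬p)) ∧ ◇p, 0
2. ¬(¬(¬r ∧ ¬p) → □◇¬(¬r ∧ ¬p)), 0
3. ◇p, 0
4. ¬(¬r ∧ ¬p), 0
5. ¬□◇¬(¬r ∧ ¬p), 0
6. p, 0
7. p, 1
8. ¬◇¬(¬r ∧ ¬p), 2
9. ¬r ∧ ¬p, 2
10. ¬r, 2
11. ¬p, 2
Accessibility: 0R0, 0R1, 0R2, 1R1, 2R2

Satisfiable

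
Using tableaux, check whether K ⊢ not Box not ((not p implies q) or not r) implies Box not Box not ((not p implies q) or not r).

No, not valid

Tableau for the negation not (not Box not ((not p implies q) or not r) implies Box not Box not ((not p implies q) or not r)):
1. not (not Box not ((not p implies q) or not r) implies Box not Box not ((not p implies q) or not r)), u
2. not Box not ((not p implies q) or not r), u   [neg-implies-rule on 1]
3. not Box not Box not ((not p implies q) or not r), u   [neg-implies-rule on 1]
4. (not p implies q) or not r, v   [neg-Box-rule on 2: fresh world v, uRv]
5. not r, v   [or-rule on 4 (branches; this branch)]
6. Box not ((not p implies q) or not r), w   [neg-Box-rule on 3: fresh world w, uRw]
Accessibility: uRv, uRw
The negation has an open branch (countermodel exists).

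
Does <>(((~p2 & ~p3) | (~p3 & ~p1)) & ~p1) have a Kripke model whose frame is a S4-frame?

1. <>(((~p2 & ~p3) | (~p3 & ~p1)) & ~p1), w0
2. ((~p2 & ~p3) | (~p3 & ~p1)) & ~p1, w1
3. (~p2 & ~p3) | (~p3 & ~p1), w1
4. ~p1, w1
5. ~p3 & ~p1, w1
6. ~p3, w1
Accessibility: w0Rw0, w0Rw1, w1Rw1

Satisfiable (open branch found)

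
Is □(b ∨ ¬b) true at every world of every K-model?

Yes, valid

Tableau for the negation ¬□(b ∨ ¬b):
1. ¬□(b ∨ ¬b), u
2. ¬(b ∨ ¬b), v
3. ¬b, v
4. b, v
Accessibility: uRv
Branch closes: b and ¬b both at v.
Every branch of the negation's tableau closes; the branch above is one of them.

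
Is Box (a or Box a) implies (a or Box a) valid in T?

Yes, valid

Tableau for the negation not (Box (a or Box a) implies (a or Box a)):
1. not (Box (a or Box a) implies (a or Box a)), 0
2. Box (a or Box a), 0   [neg-implies-rule on 1]
3. not (a or Box a), 0   [neg-implies-rule on 1]
4. not a, 0   [neg-or-rule on 3]
5. not Box a, 0   [neg-or-rule on 3]
6. a or Box a, 0   [Box-rule on 2 via 0R0]
7. Box a, 0   [or-rule on 6 (branches; this branch)]
8. a, 0   [Box-rule on 7 via 0R0]
Accessibility: 0R0
Branch closes: a and not a both at 0.
Every branch of the negation's tableau closes; the branch above is one of them.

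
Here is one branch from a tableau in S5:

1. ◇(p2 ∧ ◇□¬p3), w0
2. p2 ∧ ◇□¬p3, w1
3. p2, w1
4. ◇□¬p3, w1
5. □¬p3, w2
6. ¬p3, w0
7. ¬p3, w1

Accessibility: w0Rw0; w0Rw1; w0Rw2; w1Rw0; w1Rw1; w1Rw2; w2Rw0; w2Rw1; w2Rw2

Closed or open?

No atom appears with both signs at the same world.

Open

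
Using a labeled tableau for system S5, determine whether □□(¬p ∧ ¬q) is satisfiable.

1. □□(¬p ∧ ¬q), w0
2. □(¬p ∧ ¬q), w0   [□-rule on 1 via w0Rw0]
3. ¬p ∧ ¬q, w0   [□-rule on 2 via w0Rw0]
4. ¬p, w0   [∧-rule on 3]
5. ¬q, w0   [∧-rule on 3]
Accessibility: w0Rw0

Satisfiable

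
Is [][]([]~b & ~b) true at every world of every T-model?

Tableau for the negation ~[][]([]~b & ~b):
1. ~[][]([]~b & ~b), u
2. ~[]([]~b & ~b), v
3. ~([]~b & ~b), w
4. b, w
Accessibility: uRu, uRv, vRv, vRw, wRw
The negation has an open branch (countermodel exists).

No, not valid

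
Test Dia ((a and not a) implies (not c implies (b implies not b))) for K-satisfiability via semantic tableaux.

Satisfiable (open branch found)

1. Dia ((a and not a) implies (not c implies (b implies not b))), 0
2. (a and not a) implies (not c implies (b implies not b)), 1
3. not c implies (b implies not b), 1
4. b implies not b, 1
5. not b, 1
Accessibility: 0R1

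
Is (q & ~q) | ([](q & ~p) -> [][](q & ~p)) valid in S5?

Valid

Tableau for the negation ~((q & ~q) | ([](q & ~p) -> [][](q & ~p))):
1. ~((q & ~q) | ([](q & ~p) -> [][](q & ~p))), 0
2. ~(q & ~q), 0   [~|-rule on 1]
3. ~([](q & ~p) -> [][](q & ~p)), 0   [~|-rule on 1]
4. [](q & ~p), 0   [~->-rule on 3]
5. ~[][](q & ~p), 0   [~->-rule on 3]
6. q & ~p, 0   [[]-rule on 4 via 0R0]
7. q, 0   [&-rule on 6]
8. ~p, 0   [&-rule on 6]
9. ~[](q & ~p), 1   [~[]-rule on 5: fresh world 1, 0R1]
10. q & ~p, 1   [[]-rule on 4 via 0R1]
11. q, 1   [&-rule on 10]
12. ~p, 1   [&-rule on 10]
13. ~(q & ~p), 2   [~[]-rule on 9: fresh world 2, 1R2]
14. q & ~p, 2   [[]-rule on 4 via 0R2]
15. q, 2   [&-rule on 14]
16. ~p, 2   [&-rule on 14]
17. p, 2   [~&-rule on 13 (branches; this branch)]
Accessibility: 0R0, 0R1, 0R2, 1R0, 1R1, 1R2, 2R0, 2R1, 2R2
Branch closes: p and ~p both at 2.
All branches of the negation close; one closing branch shown above.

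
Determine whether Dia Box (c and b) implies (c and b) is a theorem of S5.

Valid

Tableau for the negation not (Dia Box (c and b) implies (c and b)):
1. not (Dia Box (c and b) implies (c and b)), 0
2. Dia Box (c and b), 0
3. not (c and b), 0
4. not b, 0
5. Box (c and b), 1
6. c and b, 0
7. c, 0
8. b, 0
Accessibility: 0R0, 0R1, 1R0, 1R1
Branch closes: b and not b both at 0.
All branches of the negation close; one closing branch shown above.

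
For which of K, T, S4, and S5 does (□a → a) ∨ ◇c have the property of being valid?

T, S4, S5

K-tableau for the negation ¬((□a → a) ∨ ◇c):
1. ¬((□a → a) ∨ ◇c), u
2. ¬(□a → a), u
3. ¬◇c, u
4. □a, u
5. ¬a, u
Complete open branch: countermodel on a K-frame, so not valid in K.
T-tableau for the negation ¬((□a → a) ∨ ◇c):
1. ¬((□a → a) ∨ ◇c), u
2. ¬(□a → a), u
3. ¬◇c, u
4. □a, u
5. ¬a, u
6. ¬c, u
7. a, u
Accessibility: uRu
Branch closes: a and ¬a both at u.
Every branch closes (one shown): valid in T, hence also in S4, S5 (every theorem of T is a theorem of S4 and S5).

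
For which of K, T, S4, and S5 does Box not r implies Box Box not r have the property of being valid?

T-tableau for the negation not (Box not r implies Box Box not r):
1. not (Box not r implies Box Box not r), w0
2. Box not r, w0
3. not Box Box not r, w0
4. not r, w0
5. not Box not r, w1
6. not r, w1
7. r, w2
Accessibility: w0Rw0, w0Rw1, w1Rw1, w1Rw2, w2Rw2
Complete open branch: countermodel on a T-frame, so not valid in T, nor in K (the same frame is also a K-frame).
S4-tableau for the negation not (Box not r implies Box Box not r):
1. not (Box not r implies Box Box not r), w0
2. Box not r, w0
3. not Box Box not r, w0
4. not r, w0
5. not Box not r, w1
6. not r, w1
7. r, w2
8. not r, w2
Accessibility: w0Rw0, w0Rw1, w0Rw2, w1Rw1, w1Rw2, w2Rw2
Branch closes: r and not r both at w2.
Every branch closes (one shown): valid in S4, hence also in S5 (every theorem of S4 is a theorem of S5).

S4, S5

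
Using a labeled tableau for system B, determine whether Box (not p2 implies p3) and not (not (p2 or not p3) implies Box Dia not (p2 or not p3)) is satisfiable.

1. Box (not p2 implies p3) and not (not (p2 or not p3) implies Box Dia not (p2 or not p3)), 0
2. Box (not p2 implies p3), 0
3. not (not (p2 or not p3) implies Box Dia not (p2 or not p3)), 0
4. not (p2 or not p3), 0
5. not Box Dia not (p2 or not p3), 0
6. not p2, 0
7. p3, 0
8. not p2 implies p3, 0
9. not Dia not (p2 or not p3), 1
10. not p2 implies p3, 1
11. p2 or not p3, 0
12. p2 or not p3, 1
13. p3, 1
14. not p3, 0
Accessibility: 0R0, 0R1, 1R0, 1R1
Branch closes: p3 and not p3 both at 0.
Every branch closes; the branch above is one of them.

No, unsatisfiable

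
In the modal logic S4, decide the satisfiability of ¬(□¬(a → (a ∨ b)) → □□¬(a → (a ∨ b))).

1. ¬(□¬(a → (a ∨ b)) → □□¬(a → (a ∨ b))), 0
2. □¬(a → (a ∨ b)), 0
3. ¬□□¬(a → (a ∨ b)), 0
4. ¬(a → (a ∨ b)), 0
5. a, 0
6. ¬(a ∨ b), 0
7. ¬a, 0
8. ¬b, 0
Accessibility: 0R0
Branch closes: a and ¬a both at 0.
All branches of the tableau close; one closing branch shown above.

Unsatisfiable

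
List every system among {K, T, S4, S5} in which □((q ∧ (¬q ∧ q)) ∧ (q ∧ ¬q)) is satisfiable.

K

T-tableau for the formula:
1. □((q ∧ (¬q ∧ q)) ∧ (q ∧ ¬q)), 0
2. (q ∧ (¬q ∧ q)) ∧ (q ∧ ¬q), 0
3. q ∧ (¬q ∧ q), 0
4. q ∧ ¬q, 0
5. q, 0
6. ¬q ∧ q, 0
7. ¬q, 0
Accessibility: 0R0
Branch closes: q and ¬q both at 0.
Every branch closes (one shown): unsatisfiable in T, hence also in S4, S5 (every S4/S5-frame is a T-frame).
K-tableau for the formula:
1. □((q ∧ (¬q ∧ q)) ∧ (q ∧ ¬q)), 0
Complete open branch: satisfiable in K.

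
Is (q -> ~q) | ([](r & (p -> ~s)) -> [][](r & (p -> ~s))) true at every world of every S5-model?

Tableau for the negation ~((q -> ~q) | ([](r & (p -> ~s)) -> [][](r & (p -> ~s)))):
1. ~((q -> ~q) | ([](r & (p -> ~s)) -> [][](r & (p -> ~s)))), u
2. ~(q -> ~q), u
3. ~([](r & (p -> ~s)) -> [][](r & (p -> ~s))), u
4. q, u
5. [](r & (p -> ~s)), u
6. ~[][](r & (p -> ~s)), u
7. r & (p -> ~s), u
8. r, u
9. p -> ~s, u
10. ~s, u
11. ~[](r & (p -> ~s)), v
12. r & (p -> ~s), v
13. r, v
14. p -> ~s, v
15. ~s, v
16. ~(r & (p -> ~s)), w
17. r & (p -> ~s), w
18. r, w
19. p -> ~s, w
20. ~(p -> ~s), w
21. p, w
22. s, w
23. ~s, w
Accessibility: uRu, uRv, uRw, vRu, vRv, vRw, wRu, wRv, wRw
Branch closes: s and ~s both at w.
All branches of the negation close; one closing branch shown above.

Valid in S5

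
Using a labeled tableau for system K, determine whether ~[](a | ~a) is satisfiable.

Unsatisfiable

1. ~[](a | ~a), 0
2. ~(a | ~a), 1
3. ~a, 1
4. a, 1
Accessibility: 0R1
Branch closes: a and ~a both at 1.
All branches of the tableau close; one closing branch shown above.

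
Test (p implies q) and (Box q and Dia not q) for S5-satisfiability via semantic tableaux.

Unsatisfiable

1. (p implies q) and (Box q and Dia not q), u
2. p implies q, u
3. Box q and Dia not q, u
4. Box q, u
5. Dia not q, u
6. q, u
7. not q, v
8. q, v
Accessibility: uRu, uRv, vRu, vRv
Branch closes: q and not q both at v.
(One branch shown.) All branches close.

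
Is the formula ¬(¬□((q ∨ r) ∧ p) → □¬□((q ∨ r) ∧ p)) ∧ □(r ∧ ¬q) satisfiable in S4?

Satisfiable

1. ¬(¬□((q ∨ r) ∧ p) → □¬□((q ∨ r) ∧ p)) ∧ □(r ∧ ¬q), u
2. ¬(¬□((q ∨ r) ∧ p) → □¬□((q ∨ r) ∧ p)), u
3. □(r ∧ ¬q), u
4. ¬□((q ∨ r) ∧ p), u
5. ¬□¬□((q ∨ r) ∧ p), u
6. r ∧ ¬q, u
7. r, u
8. ¬q, u
9. ¬((q ∨ r) ∧ p), v
10. r ∧ ¬q, v
11. r, v
12. ¬q, v
13. ¬p, v
14. □((q ∨ r) ∧ p), w
15. r ∧ ¬q, w
16. r, w
17. ¬q, w
18. (q ∨ r) ∧ p, w
19. q ∨ r, w
20. p, w
Accessibility: uRu, uRv, uRw, vRv, wRw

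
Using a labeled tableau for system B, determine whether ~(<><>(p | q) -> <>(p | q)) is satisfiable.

Yes, satisfiable

1. ~(<><>(p | q) -> <>(p | q)), 0
2. <><>(p | q), 0   [~->-rule on 1]
3. ~<>(p | q), 0   [~->-rule on 1]
4. ~(p | q), 0   [~<>-rule on 3 via 0R0]
5. ~p, 0   [~|-rule on 4]
6. ~q, 0   [~|-rule on 4]
7. <>(p | q), 1   [<>-rule on 2: fresh world 1, 0R1]
8. ~(p | q), 1   [~<>-rule on 3 via 0R1]
9. ~p, 1   [~|-rule on 8]
10. ~q, 1   [~|-rule on 8]
11. p | q, 2   [<>-rule on 7: fresh world 2, 1R2]
12. q, 2   [|-rule on 11 (branches; this branch)]
Accessibility: 0R0, 0R1, 1R0, 1R1, 1R2, 2R1, 2R2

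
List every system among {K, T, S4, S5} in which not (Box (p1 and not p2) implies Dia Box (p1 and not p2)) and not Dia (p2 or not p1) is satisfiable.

T-tableau for the formula:
1. not (Box (p1 and not p2) implies Dia Box (p1 and not p2)) and not Dia (p2 or not p1), 0
2. not (Box (p1 and not p2) implies Dia Box (p1 and not p2)), 0
3. not Dia (p2 or not p1), 0
4. Box (p1 and not p2), 0
5. not Dia Box (p1 and not p2), 0
6. not (p2 or not p1), 0
7. not p2, 0
8. p1, 0
9. p1 and not p2, 0
10. not Box (p1 and not p2), 0
11. not (p1 and not p2), 1
12. not (p2 or not p1), 1
13. not p2, 1
14. p1, 1
15. p1 and not p2, 1
16. not Box (p1 and not p2), 1
17. p2, 1
Accessibility: 0R0, 0R1, 1R1
Branch closes: p2 and not p2 both at 1.
Every branch closes (one shown): unsatisfiable in T, hence also in S4, S5 (every S4/S5-frame is a T-frame).
K-tableau for the formula:
1. not (Box (p1 and not p2) implies Dia Box (p1 and not p2)) and not Dia (p2 or not p1), 0
2. not (Box (p1 and not p2) implies Dia Box (p1 and not p2)), 0
3. not Dia (p2 or not p1), 0
4. Box (p1 and not p2), 0
5. not Dia Box (p1 and not p2), 0
Complete open branch: satisfiable in K.

K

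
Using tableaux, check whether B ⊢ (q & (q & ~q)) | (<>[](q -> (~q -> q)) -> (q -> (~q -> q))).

Valid

Tableau for the negation ~((q & (q & ~q)) | (<>[](q -> (~q -> q)) -> (q -> (~q -> q)))):
1. ~((q & (q & ~q)) | (<>[](q -> (~q -> q)) -> (q -> (~q -> q)))), u
2. ~(q & (q & ~q)), u
3. ~(<>[](q -> (~q -> q)) -> (q -> (~q -> q))), u
4. <>[](q -> (~q -> q)), u
5. ~(q -> (~q -> q)), u
6. q, u
7. ~(~q -> q), u
8. ~q, u
Accessibility: uRu
Branch closes: q and ~q both at u.
Every branch of the negation's tableau closes; the branch above is one of them.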